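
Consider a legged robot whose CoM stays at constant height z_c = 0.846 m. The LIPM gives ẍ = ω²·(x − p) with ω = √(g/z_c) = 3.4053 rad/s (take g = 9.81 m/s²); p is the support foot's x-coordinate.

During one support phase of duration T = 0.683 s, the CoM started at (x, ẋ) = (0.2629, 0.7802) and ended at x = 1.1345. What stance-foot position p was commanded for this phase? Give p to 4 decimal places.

ωT = 3.4053·0.683 = 2.325820; cosh(ωT) = 5.166386, sinh(ωT) = 5.068683
x(T) = p + (x₀−p)·cosh(ωT) + (ẋ₀/ω)·sinh(ωT) ⇒ p·(1 − cosh) = x(T) − x₀·cosh − (ẋ₀/ω)·sinh
numerator   = 1.1345 − (0.2629)·5.166386 − (0.7802/3.4053)·5.068683 = -1.385046
denominator = 1 − 5.166386 = -4.166386
p = -1.385046 / -4.166386 = 0.3324

p = 0.3324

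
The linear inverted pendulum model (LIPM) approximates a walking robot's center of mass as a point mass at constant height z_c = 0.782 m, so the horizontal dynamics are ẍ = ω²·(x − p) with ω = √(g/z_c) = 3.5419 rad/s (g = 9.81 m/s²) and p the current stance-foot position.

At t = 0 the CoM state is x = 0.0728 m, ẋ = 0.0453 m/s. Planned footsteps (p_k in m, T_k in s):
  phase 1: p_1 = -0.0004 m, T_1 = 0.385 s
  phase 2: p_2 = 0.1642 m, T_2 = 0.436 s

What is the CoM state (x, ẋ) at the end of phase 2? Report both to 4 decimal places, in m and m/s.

phase 1: p=-0.0004, T=0.385, ωT=1.363632, cosh=2.083049, sinh=1.827319; start (x,ẋ)=(0.072800, 0.045300) → end (x,ẋ)=(0.175450, 0.568126)
phase 2: p=0.1642, T=0.436, ωT=1.544268, cosh=2.449006, sinh=2.235538; start (x,ẋ)=(0.175450, 0.568126) → end (x,ẋ)=(0.550335, 1.480422)

x = 0.5503, ẋ = 1.4804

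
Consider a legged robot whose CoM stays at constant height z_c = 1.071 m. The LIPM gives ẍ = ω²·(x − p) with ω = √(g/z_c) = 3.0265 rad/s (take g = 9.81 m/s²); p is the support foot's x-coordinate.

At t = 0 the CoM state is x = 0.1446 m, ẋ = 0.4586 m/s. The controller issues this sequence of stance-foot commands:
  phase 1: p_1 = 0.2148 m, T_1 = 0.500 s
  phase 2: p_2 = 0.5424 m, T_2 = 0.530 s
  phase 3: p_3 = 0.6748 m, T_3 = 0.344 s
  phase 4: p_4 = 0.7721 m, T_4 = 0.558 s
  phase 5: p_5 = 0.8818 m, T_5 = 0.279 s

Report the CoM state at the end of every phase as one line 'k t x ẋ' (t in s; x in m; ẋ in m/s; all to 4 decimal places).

1 0.5000 0.3751 0.6328
2 1.0300 0.6084 0.4287
3 1.3740 0.7446 0.4336
4 1.9320 1.0696 0.9959
5 2.2110 1.4527 1.9117

phase 1: p=0.2148, T=0.500, ωT=1.513250, cosh=2.380830, sinh=2.160637; start (x,ẋ)=(0.144600, 0.458600) → end (x,ẋ)=(0.375063, 0.632799)
phase 2: p=0.5424, T=0.530, ωT=1.604045, cosh=2.587095, sinh=2.386013; start (x,ẋ)=(0.375063, 0.632799) → end (x,ẋ)=(0.608366, 0.428726)
phase 3: p=0.6748, T=0.344, ωT=1.041116, cosh=1.592718, sinh=1.239658; start (x,ẋ)=(0.608366, 0.428726) → end (x,ẋ)=(0.744596, 0.433590)
phase 4: p=0.7721, T=0.558, ωT=1.688787, cosh=2.798827, sinh=2.614084; start (x,ẋ)=(0.744596, 0.433590) → end (x,ẋ)=(1.069625, 0.995941)
phase 5: p=0.8818, T=0.279, ωT=0.844394, cosh=1.378192, sinh=0.948374; start (x,ẋ)=(1.069625, 0.995941) → end (x,ẋ)=(1.452744, 1.911704)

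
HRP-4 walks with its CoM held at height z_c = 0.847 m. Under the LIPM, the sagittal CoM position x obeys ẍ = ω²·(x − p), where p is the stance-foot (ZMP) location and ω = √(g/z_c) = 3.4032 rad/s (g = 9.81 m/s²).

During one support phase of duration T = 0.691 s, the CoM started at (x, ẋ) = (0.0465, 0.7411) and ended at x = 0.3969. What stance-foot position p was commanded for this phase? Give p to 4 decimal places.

ωT = 3.4032·0.691 = 2.351611; cosh(ωT) = 5.298847, sinh(ωT) = 5.203631
x(T) = p + (x₀−p)·cosh(ωT) + (ẋ₀/ω)·sinh(ωT) ⇒ p·(1 − cosh) = x(T) − x₀·cosh − (ẋ₀/ω)·sinh
numerator   = 0.3969 − (0.0465)·5.298847 − (0.7411/3.4032)·5.203631 = -0.982668
denominator = 1 − 5.298847 = -4.298847
p = -0.982668 / -4.298847 = 0.2286

p = 0.2286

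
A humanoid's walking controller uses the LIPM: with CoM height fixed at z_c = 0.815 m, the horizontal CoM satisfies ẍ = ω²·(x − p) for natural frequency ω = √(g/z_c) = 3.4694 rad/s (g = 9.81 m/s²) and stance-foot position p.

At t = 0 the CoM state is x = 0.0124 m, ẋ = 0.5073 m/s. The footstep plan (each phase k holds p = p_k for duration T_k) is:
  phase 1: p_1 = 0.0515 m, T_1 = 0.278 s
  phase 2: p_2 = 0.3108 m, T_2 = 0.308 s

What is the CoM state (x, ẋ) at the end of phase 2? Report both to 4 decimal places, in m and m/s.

x = 0.2858, ẋ = 0.3063

phase 1: p=0.0515, T=0.278, ωT=0.964493, cosh=1.502317, sinh=1.121141; start (x,ẋ)=(0.012400, 0.507300) → end (x,ẋ)=(0.156694, 0.610039)
phase 2: p=0.3108, T=0.308, ωT=1.068575, cosh=1.627363, sinh=1.283866; start (x,ẋ)=(0.156694, 0.610039) → end (x,ẋ)=(0.285761, 0.306329)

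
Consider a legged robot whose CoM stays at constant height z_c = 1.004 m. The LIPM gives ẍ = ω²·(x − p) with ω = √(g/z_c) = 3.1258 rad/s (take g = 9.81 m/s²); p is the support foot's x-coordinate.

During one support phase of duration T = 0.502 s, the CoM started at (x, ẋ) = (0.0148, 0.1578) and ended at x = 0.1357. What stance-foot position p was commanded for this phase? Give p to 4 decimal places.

p = 0.0115

ωT = 3.1258·0.502 = 1.569152; cosh(ωT) = 2.505397, sinh(ωT) = 2.297175
x(T) = p + (x₀−p)·cosh(ωT) + (ẋ₀/ω)·sinh(ωT) ⇒ p·(1 − cosh) = x(T) − x₀·cosh − (ẋ₀/ω)·sinh
numerator   = 0.1357 − (0.0148)·2.505397 − (0.1578/3.1258)·2.297175 = -0.017348
denominator = 1 − 2.505397 = -1.505397
p = -0.017348 / -1.505397 = 0.0115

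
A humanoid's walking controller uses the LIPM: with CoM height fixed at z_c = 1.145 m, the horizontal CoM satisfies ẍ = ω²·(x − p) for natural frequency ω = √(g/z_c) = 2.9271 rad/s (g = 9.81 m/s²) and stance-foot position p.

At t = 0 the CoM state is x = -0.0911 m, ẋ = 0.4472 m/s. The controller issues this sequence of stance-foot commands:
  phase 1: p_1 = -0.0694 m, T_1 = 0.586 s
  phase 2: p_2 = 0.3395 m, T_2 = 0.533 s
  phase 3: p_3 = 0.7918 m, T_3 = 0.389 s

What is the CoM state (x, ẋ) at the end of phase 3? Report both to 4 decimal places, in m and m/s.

phase 1: p=-0.0694, T=0.586, ωT=1.715281, cosh=2.869074, sinh=2.689161; start (x,ẋ)=(-0.091100, 0.447200) → end (x,ẋ)=(0.279189, 1.112240)
phase 2: p=0.3395, T=0.533, ωT=1.560144, cosh=2.484807, sinh=2.274701; start (x,ẋ)=(0.279189, 1.112240) → end (x,ẋ)=(1.053980, 2.362133)
phase 3: p=0.7918, T=0.389, ωT=1.138642, cosh=1.721389, sinh=1.401136; start (x,ẋ)=(1.053980, 2.362133) → end (x,ẋ)=(2.373812, 5.141418)

x = 2.3738, ẋ = 5.1414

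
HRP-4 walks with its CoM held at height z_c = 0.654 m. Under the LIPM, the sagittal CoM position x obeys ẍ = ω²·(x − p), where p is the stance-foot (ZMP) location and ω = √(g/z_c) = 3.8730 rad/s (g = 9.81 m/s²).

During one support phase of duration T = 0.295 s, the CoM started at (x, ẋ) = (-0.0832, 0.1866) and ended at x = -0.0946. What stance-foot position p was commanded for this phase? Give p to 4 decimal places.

ωT = 3.8730·0.295 = 1.142535; cosh(ωT) = 1.726857, sinh(ωT) = 1.407848
x(T) = p + (x₀−p)·cosh(ωT) + (ẋ₀/ω)·sinh(ωT) ⇒ p·(1 − cosh) = x(T) − x₀·cosh − (ẋ₀/ω)·sinh
numerator   = -0.0946 − (-0.0832)·1.726857 − (0.1866/3.8730)·1.407848 = -0.018755
denominator = 1 − 1.726857 = -0.726857
p = -0.018755 / -0.726857 = 0.0258

p = 0.0258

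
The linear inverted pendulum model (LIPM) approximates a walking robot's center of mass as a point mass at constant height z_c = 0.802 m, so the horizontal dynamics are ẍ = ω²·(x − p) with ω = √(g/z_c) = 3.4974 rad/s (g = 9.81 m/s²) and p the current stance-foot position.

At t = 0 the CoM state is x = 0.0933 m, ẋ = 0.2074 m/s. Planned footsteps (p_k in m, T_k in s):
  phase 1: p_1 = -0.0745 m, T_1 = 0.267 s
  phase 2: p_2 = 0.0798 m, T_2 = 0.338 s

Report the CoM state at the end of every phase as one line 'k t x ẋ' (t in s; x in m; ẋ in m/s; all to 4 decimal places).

phase 1: p=-0.0745, T=0.267, ωT=0.933806, cosh=1.468614, sinh=1.075559; start (x,ẋ)=(0.093300, 0.207400) → end (x,ẋ)=(0.235715, 0.935797)
phase 2: p=0.0798, T=0.338, ωT=1.182121, cosh=1.783956, sinh=1.477329; start (x,ẋ)=(0.235715, 0.935797) → end (x,ẋ)=(0.753234, 2.475006)

1 0.2670 0.2357 0.9358
2 0.6050 0.7532 2.4750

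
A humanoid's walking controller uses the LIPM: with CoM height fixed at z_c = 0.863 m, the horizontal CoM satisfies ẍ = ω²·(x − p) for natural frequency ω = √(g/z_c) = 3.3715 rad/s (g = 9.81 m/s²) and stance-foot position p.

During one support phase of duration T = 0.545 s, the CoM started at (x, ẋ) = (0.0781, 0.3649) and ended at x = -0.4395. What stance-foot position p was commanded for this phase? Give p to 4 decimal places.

p = 0.4605

ωT = 3.3715·0.545 = 1.837468; cosh(ωT) = 3.219916, sinh(ωT) = 3.060696
x(T) = p + (x₀−p)·cosh(ωT) + (ẋ₀/ω)·sinh(ωT) ⇒ p·(1 − cosh) = x(T) − x₀·cosh − (ẋ₀/ω)·sinh
numerator   = -0.4395 − (0.0781)·3.219916 − (0.3649/3.3715)·3.060696 = -1.022237
denominator = 1 − 3.219916 = -2.219916
p = -1.022237 / -2.219916 = 0.4605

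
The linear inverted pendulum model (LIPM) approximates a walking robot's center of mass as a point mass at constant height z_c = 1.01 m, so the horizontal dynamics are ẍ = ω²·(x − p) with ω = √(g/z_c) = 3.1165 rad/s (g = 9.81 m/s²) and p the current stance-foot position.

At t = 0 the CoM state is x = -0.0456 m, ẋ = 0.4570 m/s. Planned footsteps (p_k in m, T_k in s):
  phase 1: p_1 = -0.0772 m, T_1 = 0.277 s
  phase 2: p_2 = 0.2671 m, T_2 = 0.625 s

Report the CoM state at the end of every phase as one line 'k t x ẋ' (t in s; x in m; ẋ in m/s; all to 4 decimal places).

phase 1: p=-0.0772, T=0.277, ωT=0.863271, cosh=1.396341, sinh=0.974561; start (x,ẋ)=(-0.045600, 0.457000) → end (x,ẋ)=(0.109833, 0.734104)
phase 2: p=0.2671, T=0.625, ωT=1.947812, cosh=3.577957, sinh=3.435372; start (x,ẋ)=(0.109833, 0.734104) → end (x,ẋ)=(0.513620, 0.942838)

1 0.2770 0.1098 0.7341
2 0.9020 0.5136 0.9428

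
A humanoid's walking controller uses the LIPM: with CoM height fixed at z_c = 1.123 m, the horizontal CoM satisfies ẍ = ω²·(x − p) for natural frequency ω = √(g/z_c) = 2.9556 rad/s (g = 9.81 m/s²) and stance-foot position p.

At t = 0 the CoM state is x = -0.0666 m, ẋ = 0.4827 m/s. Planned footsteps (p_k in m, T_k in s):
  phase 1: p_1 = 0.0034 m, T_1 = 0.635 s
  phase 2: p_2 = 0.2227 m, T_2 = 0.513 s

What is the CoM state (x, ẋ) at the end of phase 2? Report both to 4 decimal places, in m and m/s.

phase 1: p=0.0034, T=0.635, ωT=1.876806, cosh=3.342842, sinh=3.189764; start (x,ẋ)=(-0.066600, 0.482700) → end (x,ẋ)=(0.290344, 0.953653)
phase 2: p=0.2227, T=0.513, ωT=1.516223, cosh=2.387264, sinh=2.167724; start (x,ẋ)=(0.290344, 0.953653) → end (x,ẋ)=(1.083622, 2.710012)

x = 1.0836, ẋ = 2.7100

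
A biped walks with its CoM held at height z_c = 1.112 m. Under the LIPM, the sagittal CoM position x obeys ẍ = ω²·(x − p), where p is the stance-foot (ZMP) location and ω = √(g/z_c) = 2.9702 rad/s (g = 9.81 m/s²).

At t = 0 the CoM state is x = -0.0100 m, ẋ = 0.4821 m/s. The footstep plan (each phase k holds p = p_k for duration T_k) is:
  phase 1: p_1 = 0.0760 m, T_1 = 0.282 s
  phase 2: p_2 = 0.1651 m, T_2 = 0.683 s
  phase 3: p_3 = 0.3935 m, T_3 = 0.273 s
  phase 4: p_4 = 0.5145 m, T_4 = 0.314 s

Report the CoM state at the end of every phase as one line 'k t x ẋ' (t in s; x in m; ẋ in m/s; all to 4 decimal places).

1 0.2820 0.1104 0.4215
2 0.9650 0.4839 1.0236
3 1.2380 0.8263 1.6212
4 1.5520 1.5582 3.3734

phase 1: p=0.0760, T=0.282, ωT=0.837596, cosh=1.371778, sinh=0.939028; start (x,ẋ)=(-0.010000, 0.482100) → end (x,ẋ)=(0.110443, 0.421471)
phase 2: p=0.1651, T=0.683, ωT=2.028647, cosh=3.867651, sinh=3.736138; start (x,ẋ)=(0.110443, 0.421471) → end (x,ẋ)=(0.483863, 1.023571)
phase 3: p=0.3935, T=0.273, ωT=0.810865, cosh=1.347163, sinh=0.902689; start (x,ẋ)=(0.483863, 1.023571) → end (x,ẋ)=(0.826313, 1.621196)
phase 4: p=0.5145, T=0.314, ωT=0.932643, cosh=1.467364, sinh=1.073852; start (x,ẋ)=(0.826313, 1.621196) → end (x,ẋ)=(1.558174, 3.373430)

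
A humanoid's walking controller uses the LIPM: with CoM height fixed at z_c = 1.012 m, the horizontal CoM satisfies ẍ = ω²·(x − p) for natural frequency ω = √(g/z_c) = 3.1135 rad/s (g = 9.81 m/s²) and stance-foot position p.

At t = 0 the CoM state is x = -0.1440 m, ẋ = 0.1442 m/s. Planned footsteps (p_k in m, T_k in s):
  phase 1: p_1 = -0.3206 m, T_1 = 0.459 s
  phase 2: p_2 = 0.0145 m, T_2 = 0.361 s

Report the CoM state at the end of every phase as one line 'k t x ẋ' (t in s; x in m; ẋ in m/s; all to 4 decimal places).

1 0.4590 0.1603 1.4002
2 0.8200 0.8814 3.0066

phase 1: p=-0.3206, T=0.459, ωT=1.429097, cosh=2.207225, sinh=1.967700; start (x,ẋ)=(-0.144000, 0.144200) → end (x,ẋ)=(0.160329, 1.400210)
phase 2: p=0.0145, T=0.361, ωT=1.123973, cosh=1.701021, sinh=1.376035; start (x,ẋ)=(0.160329, 1.400210) → end (x,ẋ)=(0.881392, 3.006560)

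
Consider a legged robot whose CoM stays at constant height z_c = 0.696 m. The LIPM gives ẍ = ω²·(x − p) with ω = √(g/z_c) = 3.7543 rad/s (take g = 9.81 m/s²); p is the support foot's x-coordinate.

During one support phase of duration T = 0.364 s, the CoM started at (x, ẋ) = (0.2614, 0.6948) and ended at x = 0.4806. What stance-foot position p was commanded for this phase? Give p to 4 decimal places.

p = 0.3718

ωT = 3.7543·0.364 = 1.366565; cosh(ωT) = 2.088419, sinh(ωT) = 1.833438
x(T) = p + (x₀−p)·cosh(ωT) + (ẋ₀/ω)·sinh(ωT) ⇒ p·(1 − cosh) = x(T) − x₀·cosh − (ẋ₀/ω)·sinh
numerator   = 0.4806 − (0.2614)·2.088419 − (0.6948/3.7543)·1.833438 = -0.404623
denominator = 1 − 2.088419 = -1.088419
p = -0.404623 / -1.088419 = 0.3718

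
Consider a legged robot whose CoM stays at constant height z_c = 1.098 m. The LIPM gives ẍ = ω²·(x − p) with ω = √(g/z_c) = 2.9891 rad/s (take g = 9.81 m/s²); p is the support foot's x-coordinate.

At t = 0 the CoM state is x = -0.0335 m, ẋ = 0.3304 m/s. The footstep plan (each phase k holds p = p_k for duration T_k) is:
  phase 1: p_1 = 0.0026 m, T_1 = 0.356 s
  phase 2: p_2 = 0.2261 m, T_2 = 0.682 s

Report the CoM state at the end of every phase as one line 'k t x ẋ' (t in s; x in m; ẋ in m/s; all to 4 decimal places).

1 0.3560 0.0852 0.3980
2 1.0380 0.1784 -0.0358

phase 1: p=0.0026, T=0.356, ωT=1.064120, cosh=1.621659, sinh=1.276627; start (x,ẋ)=(-0.033500, 0.330400) → end (x,ẋ)=(0.085170, 0.398040)
phase 2: p=0.2261, T=0.682, ωT=2.038566, cosh=3.904903, sinh=3.774688; start (x,ẋ)=(0.085170, 0.398040) → end (x,ẋ)=(0.178434, -0.035795)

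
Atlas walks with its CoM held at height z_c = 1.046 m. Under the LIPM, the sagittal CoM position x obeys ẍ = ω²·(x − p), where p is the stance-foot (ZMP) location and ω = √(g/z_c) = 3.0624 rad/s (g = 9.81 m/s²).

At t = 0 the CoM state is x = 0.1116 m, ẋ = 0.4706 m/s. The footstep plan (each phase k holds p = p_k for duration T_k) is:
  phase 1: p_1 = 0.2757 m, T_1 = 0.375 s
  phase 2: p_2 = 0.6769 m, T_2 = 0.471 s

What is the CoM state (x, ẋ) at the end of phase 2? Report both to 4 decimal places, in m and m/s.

phase 1: p=0.2757, T=0.375, ωT=1.148400, cosh=1.735144, sinh=1.418000; start (x,ẋ)=(0.111600, 0.470600) → end (x,ẋ)=(0.208867, 0.103957)
phase 2: p=0.6769, T=0.471, ωT=1.442390, cosh=2.233580, sinh=1.997217; start (x,ẋ)=(0.208867, 0.103957) → end (x,ẋ)=(-0.300690, -2.630421)

x = -0.3007, ẋ = -2.6304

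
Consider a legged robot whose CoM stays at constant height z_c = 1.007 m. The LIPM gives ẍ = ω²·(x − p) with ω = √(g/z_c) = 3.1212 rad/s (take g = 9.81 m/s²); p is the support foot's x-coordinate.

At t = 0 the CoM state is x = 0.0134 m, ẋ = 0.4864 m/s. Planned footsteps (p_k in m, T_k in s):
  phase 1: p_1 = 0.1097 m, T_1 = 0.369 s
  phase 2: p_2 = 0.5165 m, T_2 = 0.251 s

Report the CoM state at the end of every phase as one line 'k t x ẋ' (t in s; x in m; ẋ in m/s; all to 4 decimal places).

phase 1: p=0.1097, T=0.369, ωT=1.151723, cosh=1.739865, sinh=1.423773; start (x,ẋ)=(0.013400, 0.486400) → end (x,ẋ)=(0.164028, 0.418325)
phase 2: p=0.5165, T=0.251, ωT=0.783421, cosh=1.322894, sinh=0.866054; start (x,ẋ)=(0.164028, 0.418325) → end (x,ẋ)=(0.166292, -0.399377)

1 0.3690 0.1640 0.4183
2 0.6200 0.1663 -0.3994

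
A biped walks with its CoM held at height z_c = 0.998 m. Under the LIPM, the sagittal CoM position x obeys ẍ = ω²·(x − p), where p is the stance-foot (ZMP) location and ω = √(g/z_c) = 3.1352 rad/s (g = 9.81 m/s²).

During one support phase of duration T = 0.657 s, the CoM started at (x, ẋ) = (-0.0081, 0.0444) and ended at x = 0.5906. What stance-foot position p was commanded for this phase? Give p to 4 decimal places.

ωT = 3.1352·0.657 = 2.059826; cosh(ωT) = 3.986042, sinh(ωT) = 3.858566
x(T) = p + (x₀−p)·cosh(ωT) + (ẋ₀/ω)·sinh(ωT) ⇒ p·(1 − cosh) = x(T) − x₀·cosh − (ẋ₀/ω)·sinh
numerator   = 0.5906 − (-0.0081)·3.986042 − (0.0444/3.1352)·3.858566 = 0.568243
denominator = 1 − 3.986042 = -2.986042
p = 0.568243 / -2.986042 = -0.1903

p = -0.1903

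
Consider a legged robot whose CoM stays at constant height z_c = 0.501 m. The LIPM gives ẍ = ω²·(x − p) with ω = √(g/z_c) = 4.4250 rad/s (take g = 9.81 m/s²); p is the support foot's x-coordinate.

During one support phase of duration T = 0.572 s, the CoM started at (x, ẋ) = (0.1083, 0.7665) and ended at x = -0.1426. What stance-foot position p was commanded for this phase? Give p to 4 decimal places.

p = 0.3586

ωT = 4.4250·0.572 = 2.531100; cosh(ωT) = 6.323447, sinh(ωT) = 6.243876
x(T) = p + (x₀−p)·cosh(ωT) + (ẋ₀/ω)·sinh(ωT) ⇒ p·(1 − cosh) = x(T) − x₀·cosh − (ẋ₀/ω)·sinh
numerator   = -0.1426 − (0.1083)·6.323447 − (0.7665/4.4250)·6.243876 = -1.908996
denominator = 1 − 6.323447 = -5.323447
p = -1.908996 / -5.323447 = 0.3586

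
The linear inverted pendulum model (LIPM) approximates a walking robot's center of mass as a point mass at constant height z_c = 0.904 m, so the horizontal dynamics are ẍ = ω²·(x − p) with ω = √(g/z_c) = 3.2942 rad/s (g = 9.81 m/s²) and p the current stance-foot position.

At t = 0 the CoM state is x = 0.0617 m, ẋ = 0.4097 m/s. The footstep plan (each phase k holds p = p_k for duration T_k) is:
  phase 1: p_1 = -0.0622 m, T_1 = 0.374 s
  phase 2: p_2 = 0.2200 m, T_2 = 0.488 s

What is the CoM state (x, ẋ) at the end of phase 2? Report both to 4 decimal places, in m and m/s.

x = 1.6113, ẋ = 4.7697

phase 1: p=-0.0622, T=0.374, ωT=1.232031, cosh=1.859942, sinh=1.568242; start (x,ẋ)=(0.061700, 0.409700) → end (x,ẋ)=(0.363289, 1.402099)
phase 2: p=0.2200, T=0.488, ωT=1.607570, cosh=2.595521, sinh=2.395147; start (x,ẋ)=(0.363289, 1.402099) → end (x,ẋ)=(1.611348, 4.769741)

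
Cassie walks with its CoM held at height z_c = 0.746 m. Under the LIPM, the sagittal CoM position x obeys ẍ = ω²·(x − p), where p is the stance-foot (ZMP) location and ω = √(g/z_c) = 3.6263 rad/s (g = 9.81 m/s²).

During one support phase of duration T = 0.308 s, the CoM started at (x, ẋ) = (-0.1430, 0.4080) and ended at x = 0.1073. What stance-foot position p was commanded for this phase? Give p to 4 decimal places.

ωT = 3.6263·0.308 = 1.116900; cosh(ωT) = 1.691331, sinh(ωT) = 1.364038
x(T) = p + (x₀−p)·cosh(ωT) + (ẋ₀/ω)·sinh(ωT) ⇒ p·(1 − cosh) = x(T) − x₀·cosh − (ẋ₀/ω)·sinh
numerator   = 0.1073 − (-0.1430)·1.691331 − (0.4080/3.6263)·1.364038 = 0.195691
denominator = 1 − 1.691331 = -0.691331
p = 0.195691 / -0.691331 = -0.2831

p = -0.2831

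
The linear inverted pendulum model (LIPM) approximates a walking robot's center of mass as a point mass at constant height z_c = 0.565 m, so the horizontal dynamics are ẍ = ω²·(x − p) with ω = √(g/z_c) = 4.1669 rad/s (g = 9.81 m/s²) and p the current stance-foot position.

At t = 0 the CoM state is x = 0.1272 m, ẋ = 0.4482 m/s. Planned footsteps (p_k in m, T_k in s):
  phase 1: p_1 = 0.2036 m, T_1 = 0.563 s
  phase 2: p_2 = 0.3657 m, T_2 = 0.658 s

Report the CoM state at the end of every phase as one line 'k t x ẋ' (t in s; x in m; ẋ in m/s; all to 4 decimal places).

1 0.5630 0.3575 0.7147
2 1.2210 1.6270 5.3040

phase 1: p=0.2036, T=0.563, ωT=2.345965, cosh=5.269549, sinh=5.173794; start (x,ẋ)=(0.127200, 0.448200) → end (x,ẋ)=(0.357510, 0.714728)
phase 2: p=0.3657, T=0.658, ωT=2.741820, cosh=7.789827, sinh=7.725374; start (x,ẋ)=(0.357510, 0.714728) → end (x,ẋ)=(1.626998, 5.303967)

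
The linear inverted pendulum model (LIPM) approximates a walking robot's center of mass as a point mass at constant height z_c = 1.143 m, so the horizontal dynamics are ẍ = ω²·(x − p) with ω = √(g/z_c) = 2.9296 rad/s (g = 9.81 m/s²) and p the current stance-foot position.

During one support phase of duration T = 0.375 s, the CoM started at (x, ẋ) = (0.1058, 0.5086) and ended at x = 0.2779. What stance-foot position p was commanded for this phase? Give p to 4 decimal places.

p = 0.1949

ωT = 2.9296·0.375 = 1.098600; cosh(ωT) = 1.666650, sinh(ωT) = 1.333313
x(T) = p + (x₀−p)·cosh(ωT) + (ẋ₀/ω)·sinh(ωT) ⇒ p·(1 − cosh) = x(T) − x₀·cosh − (ẋ₀/ω)·sinh
numerator   = 0.2779 − (0.1058)·1.666650 − (0.5086/2.9296)·1.333313 = -0.129904
denominator = 1 − 1.666650 = -0.666650
p = -0.129904 / -0.666650 = 0.1949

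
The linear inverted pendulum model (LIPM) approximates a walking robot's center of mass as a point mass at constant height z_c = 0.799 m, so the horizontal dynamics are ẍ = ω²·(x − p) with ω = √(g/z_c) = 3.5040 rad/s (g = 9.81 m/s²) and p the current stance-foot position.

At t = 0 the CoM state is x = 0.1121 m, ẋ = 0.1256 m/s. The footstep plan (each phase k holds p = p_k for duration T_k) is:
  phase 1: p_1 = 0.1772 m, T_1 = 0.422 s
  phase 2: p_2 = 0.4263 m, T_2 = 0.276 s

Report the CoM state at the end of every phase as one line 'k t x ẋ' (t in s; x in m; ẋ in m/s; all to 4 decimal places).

phase 1: p=0.1772, T=0.422, ωT=1.478688, cosh=2.307561, sinh=2.079625; start (x,ẋ)=(0.112100, 0.125600) → end (x,ẋ)=(0.101521, -0.184554)
phase 2: p=0.4263, T=0.276, ωT=0.967104, cosh=1.505249, sinh=1.125067; start (x,ẋ)=(0.101521, -0.184554) → end (x,ẋ)=(-0.121830, -1.558154)

1 0.4220 0.1015 -0.1846
2 0.6980 -0.1218 -1.5582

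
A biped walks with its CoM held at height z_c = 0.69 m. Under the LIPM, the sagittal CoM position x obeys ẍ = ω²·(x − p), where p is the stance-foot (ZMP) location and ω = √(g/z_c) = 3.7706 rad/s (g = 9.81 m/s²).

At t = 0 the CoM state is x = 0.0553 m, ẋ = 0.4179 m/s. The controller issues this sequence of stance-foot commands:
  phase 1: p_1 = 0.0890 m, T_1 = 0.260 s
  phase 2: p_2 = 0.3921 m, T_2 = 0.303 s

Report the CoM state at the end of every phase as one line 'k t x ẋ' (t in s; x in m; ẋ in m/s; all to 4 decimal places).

1 0.2600 0.1647 0.4898
2 0.5630 0.1823 -0.3614

phase 1: p=0.0890, T=0.260, ωT=0.980356, cosh=1.520291, sinh=1.145114; start (x,ẋ)=(0.055300, 0.417900) → end (x,ẋ)=(0.164680, 0.489821)
phase 2: p=0.3921, T=0.303, ωT=1.142492, cosh=1.726796, sinh=1.407773; start (x,ẋ)=(0.164680, 0.489821) → end (x,ẋ)=(0.182270, -0.361356)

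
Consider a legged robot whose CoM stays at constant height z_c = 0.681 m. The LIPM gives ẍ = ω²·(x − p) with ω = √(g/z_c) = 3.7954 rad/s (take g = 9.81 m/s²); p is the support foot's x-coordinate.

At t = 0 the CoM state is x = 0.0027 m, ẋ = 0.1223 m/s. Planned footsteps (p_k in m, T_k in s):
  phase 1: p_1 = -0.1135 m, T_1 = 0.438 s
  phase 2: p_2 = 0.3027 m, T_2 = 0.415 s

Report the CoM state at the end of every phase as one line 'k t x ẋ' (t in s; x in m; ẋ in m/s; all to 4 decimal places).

phase 1: p=-0.1135, T=0.438, ωT=1.662385, cosh=2.730778, sinh=2.541092; start (x,ẋ)=(0.002700, 0.122300) → end (x,ẋ)=(0.285699, 1.454661)
phase 2: p=0.3027, T=0.415, ωT=1.575091, cosh=2.519085, sinh=2.312096; start (x,ẋ)=(0.285699, 1.454661) → end (x,ẋ)=(1.146028, 3.515221)

1 0.4380 0.2857 1.4547
2 0.8530 1.1460 3.5152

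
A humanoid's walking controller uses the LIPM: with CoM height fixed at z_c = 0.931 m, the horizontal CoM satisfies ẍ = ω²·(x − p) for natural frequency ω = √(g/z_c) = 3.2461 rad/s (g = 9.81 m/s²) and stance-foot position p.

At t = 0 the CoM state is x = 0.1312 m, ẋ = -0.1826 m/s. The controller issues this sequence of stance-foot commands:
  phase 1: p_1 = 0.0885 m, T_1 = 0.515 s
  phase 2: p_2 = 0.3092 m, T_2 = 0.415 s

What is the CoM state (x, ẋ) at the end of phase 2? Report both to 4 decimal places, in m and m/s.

x = -0.2802, ẋ = -1.7427

phase 1: p=0.0885, T=0.515, ωT=1.671742, cosh=2.754673, sinh=2.566754; start (x,ẋ)=(0.131200, -0.182600) → end (x,ẋ)=(0.061739, -0.147230)
phase 2: p=0.3092, T=0.415, ωT=1.347131, cosh=2.053181, sinh=1.793196; start (x,ẋ)=(0.061739, -0.147230) → end (x,ẋ)=(-0.280214, -1.742731)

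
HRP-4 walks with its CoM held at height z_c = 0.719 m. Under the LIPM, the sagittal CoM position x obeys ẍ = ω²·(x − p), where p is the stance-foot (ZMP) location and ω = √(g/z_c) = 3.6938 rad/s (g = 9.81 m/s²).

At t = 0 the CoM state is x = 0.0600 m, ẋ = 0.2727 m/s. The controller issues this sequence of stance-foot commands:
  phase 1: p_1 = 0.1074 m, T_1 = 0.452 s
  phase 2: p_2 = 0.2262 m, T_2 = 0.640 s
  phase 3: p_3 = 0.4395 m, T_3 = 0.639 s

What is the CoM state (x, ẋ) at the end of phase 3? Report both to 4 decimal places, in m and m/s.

phase 1: p=0.1074, T=0.452, ωT=1.669598, cosh=2.749177, sinh=2.560854; start (x,ẋ)=(0.060000, 0.272700) → end (x,ẋ)=(0.166148, 0.301331)
phase 2: p=0.2262, T=0.640, ωT=2.364032, cosh=5.363890, sinh=5.269850; start (x,ẋ)=(0.166148, 0.301331) → end (x,ẋ)=(0.333986, 0.447339)
phase 3: p=0.4395, T=0.639, ωT=2.360338, cosh=5.344461, sinh=5.250073; start (x,ẋ)=(0.333986, 0.447339) → end (x,ẋ)=(0.511399, 0.344592)

x = 0.5114, ẋ = 0.3446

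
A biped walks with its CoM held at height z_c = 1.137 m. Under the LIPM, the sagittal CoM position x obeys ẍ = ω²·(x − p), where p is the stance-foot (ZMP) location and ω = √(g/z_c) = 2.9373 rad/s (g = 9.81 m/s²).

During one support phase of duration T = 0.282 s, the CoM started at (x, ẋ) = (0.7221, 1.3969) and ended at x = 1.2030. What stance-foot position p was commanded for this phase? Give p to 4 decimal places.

ωT = 2.9373·0.282 = 0.828319; cosh(ωT) = 1.363125, sinh(ωT) = 0.926341
x(T) = p + (x₀−p)·cosh(ωT) + (ẋ₀/ω)·sinh(ωT) ⇒ p·(1 − cosh) = x(T) − x₀·cosh − (ẋ₀/ω)·sinh
numerator   = 1.2030 − (0.7221)·1.363125 − (1.3969/2.9373)·0.926341 = -0.221855
denominator = 1 − 1.363125 = -0.363125
p = -0.221855 / -0.363125 = 0.6110

p = 0.6110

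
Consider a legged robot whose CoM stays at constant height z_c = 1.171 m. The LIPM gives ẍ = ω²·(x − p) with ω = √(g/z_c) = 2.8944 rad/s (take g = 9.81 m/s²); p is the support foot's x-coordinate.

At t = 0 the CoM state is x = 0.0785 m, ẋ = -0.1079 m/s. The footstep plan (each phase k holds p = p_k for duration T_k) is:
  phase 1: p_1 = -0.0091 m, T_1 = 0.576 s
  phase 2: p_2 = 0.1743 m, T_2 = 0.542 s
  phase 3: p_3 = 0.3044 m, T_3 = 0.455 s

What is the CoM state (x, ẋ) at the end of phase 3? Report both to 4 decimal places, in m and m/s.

x = 0.7847, ẋ = 1.5169

phase 1: p=-0.0091, T=0.576, ωT=1.667174, cosh=2.742979, sinh=2.554200; start (x,ẋ)=(0.078500, -0.107900) → end (x,ẋ)=(0.135967, 0.351648)
phase 2: p=0.1743, T=0.542, ωT=1.568765, cosh=2.504509, sinh=2.296206; start (x,ẋ)=(0.135967, 0.351648) → end (x,ẋ)=(0.357268, 0.625942)
phase 3: p=0.3044, T=0.455, ωT=1.316952, cosh=1.999990, sinh=1.732039; start (x,ẋ)=(0.357268, 0.625942) → end (x,ẋ)=(0.784705, 1.516914)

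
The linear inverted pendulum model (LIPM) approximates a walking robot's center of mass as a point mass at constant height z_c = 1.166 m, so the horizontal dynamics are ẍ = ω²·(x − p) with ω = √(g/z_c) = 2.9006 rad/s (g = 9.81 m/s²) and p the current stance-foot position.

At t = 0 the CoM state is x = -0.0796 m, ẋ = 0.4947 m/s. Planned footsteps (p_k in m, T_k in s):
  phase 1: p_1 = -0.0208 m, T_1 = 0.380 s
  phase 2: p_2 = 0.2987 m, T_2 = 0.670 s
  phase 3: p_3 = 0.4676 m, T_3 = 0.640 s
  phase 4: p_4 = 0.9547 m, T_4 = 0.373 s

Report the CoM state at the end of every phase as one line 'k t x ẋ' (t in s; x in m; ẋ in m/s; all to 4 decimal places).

phase 1: p=-0.0208, T=0.380, ωT=1.102228, cosh=1.671499, sinh=1.339368; start (x,ẋ)=(-0.079600, 0.494700) → end (x,ẋ)=(0.109346, 0.598454)
phase 2: p=0.2987, T=0.670, ωT=1.943402, cosh=3.562840, sinh=3.419625; start (x,ẋ)=(0.109346, 0.598454) → end (x,ẋ)=(0.329603, 0.254004)
phase 3: p=0.4676, T=0.640, ωT=1.856384, cosh=3.278394, sinh=3.122157; start (x,ẋ)=(0.329603, 0.254004) → end (x,ẋ)=(0.288597, -0.416994)
phase 4: p=0.9547, T=0.373, ωT=1.081924, cosh=1.644646, sinh=1.305704; start (x,ẋ)=(0.288597, -0.416994) → end (x,ẋ)=(-0.328514, -3.208556)

1 0.3800 0.1093 0.5985
2 1.0500 0.3296 0.2540
3 1.6900 0.2886 -0.4170
4 2.0630 -0.3285 -3.2086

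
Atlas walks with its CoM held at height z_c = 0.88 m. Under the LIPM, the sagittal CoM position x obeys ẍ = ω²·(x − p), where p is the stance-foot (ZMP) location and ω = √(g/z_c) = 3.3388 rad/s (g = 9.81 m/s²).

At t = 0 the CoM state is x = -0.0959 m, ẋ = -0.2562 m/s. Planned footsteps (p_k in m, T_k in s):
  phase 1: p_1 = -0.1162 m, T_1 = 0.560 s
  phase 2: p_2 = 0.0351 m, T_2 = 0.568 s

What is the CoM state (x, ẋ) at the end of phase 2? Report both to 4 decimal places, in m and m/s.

x = -1.6985, ẋ = -5.7198

phase 1: p=-0.1162, T=0.560, ωT=1.869728, cosh=3.320349, sinh=3.166183; start (x,ẋ)=(-0.095900, -0.256200) → end (x,ẋ)=(-0.291751, -0.636077)
phase 2: p=0.0351, T=0.568, ωT=1.896438, cosh=3.406113, sinh=3.256011; start (x,ẋ)=(-0.291751, -0.636077) → end (x,ẋ)=(-1.698497, -5.719806)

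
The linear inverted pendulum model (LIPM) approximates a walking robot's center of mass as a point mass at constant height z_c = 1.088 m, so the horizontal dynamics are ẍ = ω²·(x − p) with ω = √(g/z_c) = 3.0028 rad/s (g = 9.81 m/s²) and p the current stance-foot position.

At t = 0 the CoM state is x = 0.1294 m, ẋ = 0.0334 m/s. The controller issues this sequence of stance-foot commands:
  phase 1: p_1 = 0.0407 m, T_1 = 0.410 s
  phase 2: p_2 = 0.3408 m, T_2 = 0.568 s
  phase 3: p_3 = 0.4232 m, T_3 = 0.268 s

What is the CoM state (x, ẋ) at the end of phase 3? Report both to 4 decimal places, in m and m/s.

x = 0.5587, ẋ = 0.5852

phase 1: p=0.0407, T=0.410, ωT=1.231148, cosh=1.858558, sinh=1.566601; start (x,ẋ)=(0.129400, 0.033400) → end (x,ẋ)=(0.222979, 0.479337)
phase 2: p=0.3408, T=0.568, ωT=1.705590, cosh=2.843150, sinh=2.661485; start (x,ẋ)=(0.222979, 0.479337) → end (x,ẋ)=(0.430671, 0.421217)
phase 3: p=0.4232, T=0.268, ωT=0.804750, cosh=1.341669, sinh=0.894469; start (x,ẋ)=(0.430671, 0.421217) → end (x,ẋ)=(0.558696, 0.585201)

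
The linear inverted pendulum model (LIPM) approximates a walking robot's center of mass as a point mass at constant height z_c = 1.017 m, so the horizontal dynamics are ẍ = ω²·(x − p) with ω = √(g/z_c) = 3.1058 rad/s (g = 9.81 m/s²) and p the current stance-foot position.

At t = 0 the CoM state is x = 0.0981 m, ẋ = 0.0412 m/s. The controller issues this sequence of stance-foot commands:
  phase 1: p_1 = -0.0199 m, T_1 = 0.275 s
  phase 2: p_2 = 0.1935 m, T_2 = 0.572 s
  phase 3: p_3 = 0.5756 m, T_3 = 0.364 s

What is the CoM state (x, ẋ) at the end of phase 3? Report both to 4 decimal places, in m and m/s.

phase 1: p=-0.0199, T=0.275, ωT=0.854095, cosh=1.387458, sinh=0.961790; start (x,ẋ)=(0.098100, 0.041200) → end (x,ẋ)=(0.156579, 0.409644)
phase 2: p=0.1935, T=0.572, ωT=1.776518, cosh=3.039234, sinh=2.870008; start (x,ẋ)=(0.156579, 0.409644) → end (x,ẋ)=(0.459831, 0.915900)
phase 3: p=0.5756, T=0.364, ωT=1.130511, cosh=1.710054, sinh=1.387186; start (x,ẋ)=(0.459831, 0.915900) → end (x,ẋ)=(0.786710, 1.067469)

x = 0.7867, ẋ = 1.0675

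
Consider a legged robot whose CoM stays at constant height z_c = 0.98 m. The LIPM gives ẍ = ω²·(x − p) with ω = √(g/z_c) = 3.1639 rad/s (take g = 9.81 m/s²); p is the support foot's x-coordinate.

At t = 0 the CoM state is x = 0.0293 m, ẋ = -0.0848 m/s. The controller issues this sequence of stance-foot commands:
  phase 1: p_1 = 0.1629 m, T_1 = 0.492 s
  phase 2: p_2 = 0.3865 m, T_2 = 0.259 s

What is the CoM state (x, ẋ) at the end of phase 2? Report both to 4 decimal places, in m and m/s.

phase 1: p=0.1629, T=0.492, ωT=1.556639, cosh=2.476848, sinh=2.266005; start (x,ẋ)=(0.029300, -0.084800) → end (x,ẋ)=(-0.228741, -1.167870)
phase 2: p=0.3865, T=0.259, ωT=0.819450, cosh=1.354963, sinh=0.914289; start (x,ẋ)=(-0.228741, -1.167870) → end (x,ẋ)=(-0.784615, -3.362140)

x = -0.7846, ẋ = -3.3621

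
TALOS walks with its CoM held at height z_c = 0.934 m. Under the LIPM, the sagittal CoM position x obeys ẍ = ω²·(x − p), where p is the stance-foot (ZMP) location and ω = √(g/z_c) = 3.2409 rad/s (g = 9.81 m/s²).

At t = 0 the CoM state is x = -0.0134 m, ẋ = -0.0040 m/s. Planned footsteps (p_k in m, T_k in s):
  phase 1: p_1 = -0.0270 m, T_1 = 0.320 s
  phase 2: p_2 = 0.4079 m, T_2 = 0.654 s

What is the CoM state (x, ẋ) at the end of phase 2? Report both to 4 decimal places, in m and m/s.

x = -1.2834, ẋ = -5.3143

phase 1: p=-0.0270, T=0.320, ωT=1.037088, cosh=1.587738, sinh=1.233252; start (x,ẋ)=(-0.013400, -0.004000) → end (x,ẋ)=(-0.006929, 0.048006)
phase 2: p=0.4079, T=0.654, ωT=2.119549, cosh=4.223732, sinh=4.103646; start (x,ẋ)=(-0.006929, 0.048006) → end (x,ẋ)=(-1.283440, -5.314254)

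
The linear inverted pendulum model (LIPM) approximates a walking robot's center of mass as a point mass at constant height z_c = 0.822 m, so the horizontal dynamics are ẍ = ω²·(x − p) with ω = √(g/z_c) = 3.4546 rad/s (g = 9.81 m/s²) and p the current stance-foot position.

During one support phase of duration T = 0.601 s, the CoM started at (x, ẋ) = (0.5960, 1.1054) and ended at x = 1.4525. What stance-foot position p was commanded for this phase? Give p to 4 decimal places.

p = 0.7269

ωT = 3.4546·0.601 = 2.076215; cosh(ωT) = 4.049815, sinh(ωT) = 3.924411
x(T) = p + (x₀−p)·cosh(ωT) + (ẋ₀/ω)·sinh(ωT) ⇒ p·(1 − cosh) = x(T) − x₀·cosh − (ẋ₀/ω)·sinh
numerator   = 1.4525 − (0.5960)·4.049815 − (1.1054/3.4546)·3.924411 = -2.216920
denominator = 1 − 4.049815 = -3.049815
p = -2.216920 / -3.049815 = 0.7269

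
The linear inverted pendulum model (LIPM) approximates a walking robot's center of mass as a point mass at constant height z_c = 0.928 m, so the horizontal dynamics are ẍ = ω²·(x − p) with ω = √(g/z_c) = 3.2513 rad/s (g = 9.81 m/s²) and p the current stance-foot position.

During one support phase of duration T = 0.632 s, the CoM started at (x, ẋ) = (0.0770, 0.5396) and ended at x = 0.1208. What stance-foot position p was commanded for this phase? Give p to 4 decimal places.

p = 0.2770

ωT = 3.2513·0.632 = 2.054822; cosh(ωT) = 3.966780, sinh(ωT) = 3.838665
x(T) = p + (x₀−p)·cosh(ωT) + (ẋ₀/ω)·sinh(ωT) ⇒ p·(1 − cosh) = x(T) − x₀·cosh − (ẋ₀/ω)·sinh
numerator   = 0.1208 − (0.0770)·3.966780 − (0.5396/3.2513)·3.838665 = -0.821724
denominator = 1 − 3.966780 = -2.966780
p = -0.821724 / -2.966780 = 0.2770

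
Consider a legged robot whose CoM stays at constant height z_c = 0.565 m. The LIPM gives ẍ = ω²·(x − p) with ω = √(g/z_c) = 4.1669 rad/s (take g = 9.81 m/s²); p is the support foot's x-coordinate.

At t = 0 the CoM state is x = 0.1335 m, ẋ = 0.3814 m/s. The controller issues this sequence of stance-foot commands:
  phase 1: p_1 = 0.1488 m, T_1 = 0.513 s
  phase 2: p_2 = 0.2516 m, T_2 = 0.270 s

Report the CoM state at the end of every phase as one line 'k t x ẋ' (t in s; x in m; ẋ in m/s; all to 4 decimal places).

phase 1: p=0.1488, T=0.513, ωT=2.137620, cosh=4.298583, sinh=4.180648; start (x,ẋ)=(0.133500, 0.381400) → end (x,ẋ)=(0.465690, 1.372948)
phase 2: p=0.2516, T=0.270, ωT=1.125063, cosh=1.702521, sinh=1.377889; start (x,ẋ)=(0.465690, 1.372948) → end (x,ẋ)=(1.070092, 3.566678)

1 0.5130 0.4657 1.3729
2 0.7830 1.0701 3.5667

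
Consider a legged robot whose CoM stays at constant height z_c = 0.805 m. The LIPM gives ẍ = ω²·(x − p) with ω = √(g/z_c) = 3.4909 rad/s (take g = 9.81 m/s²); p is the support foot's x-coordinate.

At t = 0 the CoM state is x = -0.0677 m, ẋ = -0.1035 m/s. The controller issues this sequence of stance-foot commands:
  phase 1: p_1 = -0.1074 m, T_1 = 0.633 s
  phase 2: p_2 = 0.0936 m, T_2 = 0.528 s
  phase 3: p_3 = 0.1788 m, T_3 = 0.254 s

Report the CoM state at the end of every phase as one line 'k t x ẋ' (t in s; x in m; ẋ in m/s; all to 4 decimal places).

1 0.6330 -0.0578 0.1466
2 1.1610 -0.2672 -1.1527
3 1.4150 -0.7870 -3.2051

phase 1: p=-0.1074, T=0.633, ωT=2.209740, cosh=4.611537, sinh=4.501807; start (x,ẋ)=(-0.067700, -0.103500) → end (x,ẋ)=(-0.057794, 0.146606)
phase 2: p=0.0936, T=0.528, ωT=1.843195, cosh=3.237500, sinh=3.079189; start (x,ẋ)=(-0.057794, 0.146606) → end (x,ẋ)=(-0.267222, -1.152718)
phase 3: p=0.1788, T=0.254, ωT=0.886689, cosh=1.419549, sinh=1.007531; start (x,ẋ)=(-0.267222, -1.152718) → end (x,ẋ)=(-0.787044, -3.205085)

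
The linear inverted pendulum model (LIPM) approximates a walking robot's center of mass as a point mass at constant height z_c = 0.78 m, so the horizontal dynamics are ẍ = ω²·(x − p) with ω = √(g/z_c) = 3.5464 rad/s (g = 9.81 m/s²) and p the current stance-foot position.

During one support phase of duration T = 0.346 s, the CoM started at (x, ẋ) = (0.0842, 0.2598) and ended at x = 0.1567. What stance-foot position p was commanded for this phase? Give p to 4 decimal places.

p = 0.1331

ωT = 3.5464·0.346 = 1.227054; cosh(ωT) = 1.852161, sinh(ωT) = 1.559006
x(T) = p + (x₀−p)·cosh(ωT) + (ẋ₀/ω)·sinh(ωT) ⇒ p·(1 − cosh) = x(T) − x₀·cosh − (ẋ₀/ω)·sinh
numerator   = 0.1567 − (0.0842)·1.852161 − (0.2598/3.5464)·1.559006 = -0.113461
denominator = 1 − 1.852161 = -0.852161
p = -0.113461 / -0.852161 = 0.1331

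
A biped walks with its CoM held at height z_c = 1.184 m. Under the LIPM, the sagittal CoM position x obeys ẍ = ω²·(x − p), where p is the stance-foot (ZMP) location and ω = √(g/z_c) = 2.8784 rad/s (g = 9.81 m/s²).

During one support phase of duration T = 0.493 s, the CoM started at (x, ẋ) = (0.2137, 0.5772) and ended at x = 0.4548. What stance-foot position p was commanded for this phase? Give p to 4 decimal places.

p = 0.3392

ωT = 2.8784·0.493 = 1.419051; cosh(ωT) = 2.187570, sinh(ωT) = 1.945627
x(T) = p + (x₀−p)·cosh(ωT) + (ẋ₀/ω)·sinh(ωT) ⇒ p·(1 − cosh) = x(T) − x₀·cosh − (ẋ₀/ω)·sinh
numerator   = 0.4548 − (0.2137)·2.187570 − (0.5772/2.8784)·1.945627 = -0.402837
denominator = 1 − 2.187570 = -1.187570
p = -0.402837 / -1.187570 = 0.3392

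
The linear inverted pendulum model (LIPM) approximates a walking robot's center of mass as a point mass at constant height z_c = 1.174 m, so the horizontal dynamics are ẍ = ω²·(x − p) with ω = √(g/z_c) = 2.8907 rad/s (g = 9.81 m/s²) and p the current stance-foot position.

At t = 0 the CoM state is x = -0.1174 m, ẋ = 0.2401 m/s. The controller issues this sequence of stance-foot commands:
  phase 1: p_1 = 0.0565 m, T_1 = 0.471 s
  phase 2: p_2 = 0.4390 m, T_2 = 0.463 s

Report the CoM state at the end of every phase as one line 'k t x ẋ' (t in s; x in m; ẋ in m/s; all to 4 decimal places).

1 0.4710 -0.1537 -0.4172
2 0.9340 -1.0248 -3.8915

phase 1: p=0.0565, T=0.471, ωT=1.361520, cosh=2.079195, sinh=1.822924; start (x,ẋ)=(-0.117400, 0.240100) → end (x,ẋ)=(-0.153661, -0.417156)
phase 2: p=0.4390, T=0.463, ωT=1.338394, cosh=2.037591, sinh=1.775324; start (x,ẋ)=(-0.153661, -0.417156) → end (x,ẋ)=(-1.024797, -3.891488)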